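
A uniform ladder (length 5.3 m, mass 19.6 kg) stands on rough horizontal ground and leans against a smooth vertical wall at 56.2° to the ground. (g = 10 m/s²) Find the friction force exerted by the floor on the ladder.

Torques about the foot: N_wall · 5.3 sin 56.2° = 19.6×10×2.65 cos 56.2° → N_wall = 65.605 N.
ΣF_x = 0: f_floor = N_wall = 65.605 N.

f ≈ 65.6 N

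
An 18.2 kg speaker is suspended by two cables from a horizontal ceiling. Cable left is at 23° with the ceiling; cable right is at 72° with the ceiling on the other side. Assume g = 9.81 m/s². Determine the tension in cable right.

Weight W = 18.2 × 9.81 = 178.5 N acts straight down.
Horizontal: T_left cos 23° = T_right cos 72°  →  T_left = 0.3357 T_right.
Vertical: T_left sin 23° + T_right sin 72° = 178.5.
Substituting the horizontal relation into the vertical equation gives 1.082 T_right = 178.5, so T_right = 165 N.

T_right ≈ 165 N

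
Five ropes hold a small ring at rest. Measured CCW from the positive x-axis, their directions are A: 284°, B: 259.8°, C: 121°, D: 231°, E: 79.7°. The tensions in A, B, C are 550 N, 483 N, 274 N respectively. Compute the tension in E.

T_E ≈ 863 N

Resolve: ΣF_x = 550 cos 284° + 483 cos 259.8° + 274 cos 121° + T_D cos 231° + T_E cos 79.7° = 0.
        ΣF_y = 550 sin 284° + 483 sin 259.8° + 274 sin 121° + T_D sin 231° + T_E sin 79.7° = 0.
The known terms sum to (-93.6, -774.2) N, so -0.6293 T_D + 0.1788 T_E = 93.6 and -0.7771 T_D + 0.9839 T_E = 774.2.
Solving simultaneously: T_D = 96.49 N, T_E = 863.1 N.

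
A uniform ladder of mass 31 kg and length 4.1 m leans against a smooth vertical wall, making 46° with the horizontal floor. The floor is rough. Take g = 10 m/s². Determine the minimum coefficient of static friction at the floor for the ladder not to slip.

ΣF_y = 0: N_floor = 31×10 = 310 N.
Torques about the foot: N_wall · 4.1 sin 46° = 31×10×2.05 cos 46° → N_wall = 149.68 N.
ΣF_x = 0: f_floor = N_wall = 149.68 N.
μ_min = f_floor / N_floor = 149.68 / 310 = 0.4828.

μ_min ≈ 0.483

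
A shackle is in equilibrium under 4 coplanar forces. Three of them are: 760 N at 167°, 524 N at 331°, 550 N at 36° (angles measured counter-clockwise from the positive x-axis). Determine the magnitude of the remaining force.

F ≈ 290 N

Sum the known components: ΣF_x = 162.7 N, ΣF_y = 240.2 N.
For equilibrium the remaining force must supply (−ΣF_x, −ΣF_y) = (-162.7, -240.2) N.
Magnitude = √((-162.7)² + (-240.2)²) = 290.1 N; direction = atan2(-240.2, -162.7) = 235.9°.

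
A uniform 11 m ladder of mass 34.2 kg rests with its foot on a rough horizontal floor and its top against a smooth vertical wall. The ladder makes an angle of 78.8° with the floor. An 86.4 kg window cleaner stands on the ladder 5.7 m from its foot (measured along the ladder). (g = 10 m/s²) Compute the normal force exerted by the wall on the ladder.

N_wall ≈ 123 N

Torques about the foot: N_wall · 11 sin 78.8° = 34.2×10×5.5 cos 78.8° + 86.4×10×5.7 cos 78.8° → N_wall = 122.51 N.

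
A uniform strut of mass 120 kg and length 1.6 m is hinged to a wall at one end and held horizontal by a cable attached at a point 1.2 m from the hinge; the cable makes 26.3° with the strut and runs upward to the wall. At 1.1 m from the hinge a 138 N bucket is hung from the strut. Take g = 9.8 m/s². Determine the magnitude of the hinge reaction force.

Take torques about the hinge: T sin 26.3° · 1.2 = 120×9.8×0.8 + 138×1.1 = 1092.6 N·m.
So T = 1092.6 / (0.4431 × 1.2) = 2055 N.
ΣF_x = 0: H_x = T cos 26.3° = 1842.3 N.
ΣF_y = 0: H_y = (120×9.8 + 138) − T sin 26.3° = 1314 − 910.5 = 403.5 N.
|H| = √(H_x² + H_y²) = √((1842.3)² + (403.5)²) = 1885.9 N.

|H| ≈ 1890 N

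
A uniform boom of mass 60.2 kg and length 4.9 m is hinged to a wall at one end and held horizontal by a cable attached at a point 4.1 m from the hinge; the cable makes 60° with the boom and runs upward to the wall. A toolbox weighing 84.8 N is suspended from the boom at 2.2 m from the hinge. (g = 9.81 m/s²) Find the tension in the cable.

Take torques about the hinge: T sin 60° · 4.1 = 60.2×9.81×2.45 + 84.8×2.2 = 1633.4 N·m.
So T = 1633.4 / (0.8660 × 4.1) = 460.03 N.

T ≈ 460 N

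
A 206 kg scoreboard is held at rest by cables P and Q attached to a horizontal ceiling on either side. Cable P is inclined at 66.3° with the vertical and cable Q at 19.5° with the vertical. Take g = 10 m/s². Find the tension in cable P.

Angles from the horizontal: cable P is 90° − 66.3° = 23.7°, cable Q is 90° − 19.5° = 70.5°.
Weight W = 206 × 10 = 2060 N acts straight down.
Horizontal: T_P cos 23.7° = T_Q cos 70.5°  →  T_Q = 2.743 T_P.
Vertical: T_P sin 23.7° + T_Q sin 70.5° = 2060.
Substituting the horizontal relation into the vertical equation gives 2.988 T_P = 2060, so T_P = 689.5 N.

T_P ≈ 689 N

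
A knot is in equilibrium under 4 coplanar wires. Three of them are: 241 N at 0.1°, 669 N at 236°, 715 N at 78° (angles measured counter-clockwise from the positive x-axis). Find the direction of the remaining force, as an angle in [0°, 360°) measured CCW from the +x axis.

θ ≈ 264°

Sum the known components: ΣF_x = 15.56 N, ΣF_y = 145.2 N.
For equilibrium the remaining force must supply (−ΣF_x, −ΣF_y) = (-15.56, -145.2) N.
Magnitude = √((-15.56)² + (-145.2)²) = 146 N; direction = atan2(-145.2, -15.56) = 263.9°.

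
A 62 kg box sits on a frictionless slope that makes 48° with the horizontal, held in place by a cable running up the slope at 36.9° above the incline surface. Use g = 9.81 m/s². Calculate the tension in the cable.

T ≈ 565 N

Take axes along and perpendicular to the incline. Weight components: W sin 48° = 452 N down-slope, W cos 48° = 407 N into the surface.
Along incline: T cos 36.9° = W sin 48° → T = 565.2 N.
Perpendicular: N = W cos 48° − T sin 36.9° = 67.61 N.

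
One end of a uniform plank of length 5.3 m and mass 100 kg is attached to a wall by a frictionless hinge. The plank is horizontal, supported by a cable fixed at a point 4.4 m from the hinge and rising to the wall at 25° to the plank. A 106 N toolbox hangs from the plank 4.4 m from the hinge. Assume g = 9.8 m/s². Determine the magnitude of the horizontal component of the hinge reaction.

Take torques about the hinge: T sin 25° · 4.4 = 100×9.8×2.65 + 106×4.4 = 3063.4 N·m.
So T = 3063.4 / (0.4226 × 4.4) = 1647.4 N.
ΣF_x = 0: H_x = T cos 25° = 1493.1 N.

H_x ≈ 1490 N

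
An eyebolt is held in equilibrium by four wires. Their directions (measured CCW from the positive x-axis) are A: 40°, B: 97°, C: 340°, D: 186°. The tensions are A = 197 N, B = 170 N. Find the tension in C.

T_C ≈ 639 N

Resolve: ΣF_x = 197 cos 40° + 170 cos 97° + T_C cos 340° + T_D cos 186° = 0.
        ΣF_y = 197 sin 40° + 170 sin 97° + T_C sin 340° + T_D sin 186° = 0.
The known terms sum to (130.2, 295.4) N, so 0.9397 T_C − 0.9945 T_D = -130.2 and -0.3420 T_C − 0.1045 T_D = -295.4.
Solving simultaneously: T_C = 639 N, T_D = 734.7 N.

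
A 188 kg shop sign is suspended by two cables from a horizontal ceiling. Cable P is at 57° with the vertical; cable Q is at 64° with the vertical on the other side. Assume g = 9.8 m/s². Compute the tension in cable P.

Angles from the horizontal: cable P is 90° − 57° = 33°, cable Q is 90° − 64° = 26°.
Weight W = 188 × 9.8 = 1842 N acts straight down.
Horizontal: T_P cos 33° = T_Q cos 26°  →  T_Q = 0.9331 T_P.
Vertical: T_P sin 33° + T_Q sin 26° = 1842.
Substituting the horizontal relation into the vertical equation gives 0.9537 T_P = 1842, so T_P = 1932 N.

T_P ≈ 1930 N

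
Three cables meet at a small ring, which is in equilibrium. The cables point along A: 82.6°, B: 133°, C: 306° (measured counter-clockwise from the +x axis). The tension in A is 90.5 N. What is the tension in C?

Resolve: ΣF_x = 90.5 cos 82.6° + T_B cos 133° + T_C cos 306° = 0.
        ΣF_y = 90.5 sin 82.6° + T_B sin 133° + T_C sin 306° = 0.
The known terms sum to (11.66, 89.75) N, so -0.6820 T_B + 0.5878 T_C = -11.66 and 0.7314 T_B − 0.8090 T_C = -89.75.
Solving simultaneously: T_B = 510.2 N, T_C = 572.2 N.

T_C ≈ 572 N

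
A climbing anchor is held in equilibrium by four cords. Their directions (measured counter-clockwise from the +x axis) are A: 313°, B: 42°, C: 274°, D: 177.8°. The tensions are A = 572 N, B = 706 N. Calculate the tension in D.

T_D ≈ 922 N

Resolve: ΣF_x = 572 cos 313° + 706 cos 42° + T_C cos 274° + T_D cos 177.8° = 0.
        ΣF_y = 572 sin 313° + 706 sin 42° + T_C sin 274° + T_D sin 177.8° = 0.
The known terms sum to (914.8, 54.07) N, so 0.0698 T_C − 0.9993 T_D = -914.8 and -0.9976 T_C + 0.0384 T_D = -54.07.
Solving simultaneously: T_C = 89.67 N, T_D = 921.7 N.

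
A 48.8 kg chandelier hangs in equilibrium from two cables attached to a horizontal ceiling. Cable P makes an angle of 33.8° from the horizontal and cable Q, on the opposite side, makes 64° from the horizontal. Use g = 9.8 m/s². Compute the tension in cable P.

T_P ≈ 212 N

Weight W = 48.8 × 9.8 = 478.2 N acts straight down.
Horizontal: T_P cos 33.8° = T_Q cos 64°  →  T_Q = 1.896 T_P.
Vertical: T_P sin 33.8° + T_Q sin 64° = 478.2.
Substituting the horizontal relation into the vertical equation gives 2.26 T_P = 478.2, so T_P = 211.6 N.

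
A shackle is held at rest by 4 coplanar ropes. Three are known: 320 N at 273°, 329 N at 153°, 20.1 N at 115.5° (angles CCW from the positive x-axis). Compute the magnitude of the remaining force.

Sum the known components: ΣF_x = -285 N, ΣF_y = -152.1 N.
For equilibrium the remaining force must supply (−ΣF_x, −ΣF_y) = (285, 152.1) N.
Magnitude = √((285)² + (152.1)²) = 323.1 N; direction = atan2(152.1, 285) = 28.1°.

F ≈ 323 N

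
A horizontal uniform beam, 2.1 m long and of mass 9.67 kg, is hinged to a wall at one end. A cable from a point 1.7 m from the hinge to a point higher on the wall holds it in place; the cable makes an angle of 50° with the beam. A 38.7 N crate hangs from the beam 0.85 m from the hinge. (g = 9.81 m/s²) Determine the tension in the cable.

Take torques about the hinge: T sin 50° · 1.7 = 9.67×9.81×1.05 + 38.7×0.85 = 132.5 N·m.
So T = 132.5 / (0.7660 × 1.7) = 101.75 N.

T ≈ 102 N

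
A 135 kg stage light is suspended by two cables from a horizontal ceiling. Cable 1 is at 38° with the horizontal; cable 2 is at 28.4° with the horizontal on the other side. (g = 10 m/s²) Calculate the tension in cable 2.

Weight W = 135 × 10 = 1350 N acts straight down.
Horizontal: T_1 cos 38° = T_2 cos 28.4°  →  T_1 = 1.116 T_2.
Vertical: T_1 sin 38° + T_2 sin 28.4° = 1350.
Substituting the horizontal relation into the vertical equation gives 1.163 T_2 = 1350, so T_2 = 1161 N.

T_2 ≈ 1160 N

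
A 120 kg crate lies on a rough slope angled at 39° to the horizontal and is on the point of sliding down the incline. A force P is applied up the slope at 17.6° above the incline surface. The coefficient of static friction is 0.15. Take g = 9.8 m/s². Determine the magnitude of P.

On the verge of sliding down the incline, friction equals μN and acts up the slope.
Perpendicular: N + P sin 17.6° = W cos 39° = 913.9 N.
Along incline: P cos 17.6° + μN = W sin 39° with W sin 39° = 740.1 N.
Solving the pair for P and N: P = 664.2 N, N = 713.1 N (and f = μN = 107 N).

P ≈ 664 N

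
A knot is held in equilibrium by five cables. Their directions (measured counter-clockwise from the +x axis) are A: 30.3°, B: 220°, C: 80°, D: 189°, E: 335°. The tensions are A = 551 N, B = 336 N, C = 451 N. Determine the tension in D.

Resolve: ΣF_x = 551 cos 30.3° + 336 cos 220° + 451 cos 80° + T_D cos 189° + T_E cos 335° = 0.
        ΣF_y = 551 sin 30.3° + 336 sin 220° + 451 sin 80° + T_D sin 189° + T_E sin 335° = 0.
The known terms sum to (296.7, 506.2) N, so -0.9877 T_D + 0.9063 T_E = -296.7 and -0.1564 T_D − 0.4226 T_E = -506.2.
Solving simultaneously: T_D = 1045 N, T_E = 811 N.

T_D ≈ 1040 N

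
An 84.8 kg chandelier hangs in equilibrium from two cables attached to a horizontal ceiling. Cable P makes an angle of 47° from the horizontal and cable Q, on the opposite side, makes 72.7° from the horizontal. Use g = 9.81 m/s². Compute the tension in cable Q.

Weight W = 84.8 × 9.81 = 831.9 N acts straight down.
Horizontal: T_P cos 47° = T_Q cos 72.7°  →  T_P = 0.436 T_Q.
Vertical: T_P sin 47° + T_Q sin 72.7° = 831.9.
Substituting the horizontal relation into the vertical equation gives 1.274 T_Q = 831.9, so T_Q = 653.1 N.

T_Q ≈ 653 N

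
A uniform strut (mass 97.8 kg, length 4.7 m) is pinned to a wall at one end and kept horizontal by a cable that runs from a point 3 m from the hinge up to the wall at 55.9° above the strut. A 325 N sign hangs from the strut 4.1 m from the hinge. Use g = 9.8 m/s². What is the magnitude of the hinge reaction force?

|H| ≈ 814 N

Take torques about the hinge: T sin 55.9° · 3 = 97.8×9.8×2.35 + 325×4.1 = 3584.8 N·m.
So T = 3584.8 / (0.8281 × 3) = 1443.1 N.
ΣF_x = 0: H_x = T cos 55.9° = 809.04 N.
ΣF_y = 0: H_y = (97.8×9.8 + 325) − T sin 55.9° = 1283.4 − 1194.9 = 88.495 N.
|H| = √(H_x² + H_y²) = √((809.04)² + (88.495)²) = 813.86 N.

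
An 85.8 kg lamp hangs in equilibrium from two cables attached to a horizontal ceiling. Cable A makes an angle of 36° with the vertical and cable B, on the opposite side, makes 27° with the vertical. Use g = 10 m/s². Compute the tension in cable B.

T_B ≈ 566 N

Angles from the horizontal: cable A is 90° − 36° = 54°, cable B is 90° − 27° = 63°.
Weight W = 85.8 × 10 = 858 N acts straight down.
Horizontal: T_A cos 54° = T_B cos 63°  →  T_A = 0.7724 T_B.
Vertical: T_A sin 54° + T_B sin 63° = 858.
Substituting the horizontal relation into the vertical equation gives 1.516 T_B = 858, so T_B = 566 N.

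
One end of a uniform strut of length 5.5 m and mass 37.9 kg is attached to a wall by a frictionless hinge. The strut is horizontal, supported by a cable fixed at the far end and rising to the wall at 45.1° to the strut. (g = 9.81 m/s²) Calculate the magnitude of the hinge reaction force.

Take torques about the hinge: T sin 45.1° · 5.5 = 37.9×9.81×2.75 = 1022.4 N·m.
So T = 1022.4 / (0.7083 × 5.5) = 262.44 N.
ΣF_x = 0: H_x = T cos 45.1° = 185.25 N.
ΣF_y = 0: H_y = (37.9×9.81) − T sin 45.1° = 371.8 − 185.9 = 185.9 N.
|H| = √(H_x² + H_y²) = √((185.25)² + (185.9)²) = 262.44 N.

|H| ≈ 262 N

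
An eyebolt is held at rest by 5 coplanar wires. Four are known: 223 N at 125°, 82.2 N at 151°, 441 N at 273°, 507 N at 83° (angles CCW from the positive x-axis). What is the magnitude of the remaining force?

Sum the known components: ΣF_x = -114.9 N, ΣF_y = 285.3 N.
For equilibrium the remaining force must supply (−ΣF_x, −ΣF_y) = (114.9, -285.3) N.
Magnitude = √((114.9)² + (-285.3)²) = 307.6 N; direction = atan2(-285.3, 114.9) = 291.9°.

F ≈ 308 N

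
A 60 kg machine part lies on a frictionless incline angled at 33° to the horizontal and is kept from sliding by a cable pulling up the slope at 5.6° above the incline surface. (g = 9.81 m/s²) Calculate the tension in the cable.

Take axes along and perpendicular to the incline. Weight components: W sin 33° = 320.6 N down-slope, W cos 33° = 493.6 N into the surface.
Along incline: T cos 5.6° = W sin 33° → T = 322.1 N.
Perpendicular: N = W cos 33° − T sin 5.6° = 462.2 N.

T ≈ 322 N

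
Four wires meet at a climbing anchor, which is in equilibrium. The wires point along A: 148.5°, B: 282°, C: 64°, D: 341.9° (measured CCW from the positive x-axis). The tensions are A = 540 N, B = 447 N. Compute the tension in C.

Resolve: ΣF_x = 540 cos 148.5° + 447 cos 282° + T_C cos 64° + T_D cos 341.9° = 0.
        ΣF_y = 540 sin 148.5° + 447 sin 282° + T_C sin 64° + T_D sin 341.9° = 0.
The known terms sum to (-367.5, -155.1) N, so 0.4384 T_C + 0.9505 T_D = 367.5 and 0.8988 T_C − 0.3107 T_D = 155.1.
Solving simultaneously: T_C = 264.1 N, T_D = 264.8 N.

T_C ≈ 264 N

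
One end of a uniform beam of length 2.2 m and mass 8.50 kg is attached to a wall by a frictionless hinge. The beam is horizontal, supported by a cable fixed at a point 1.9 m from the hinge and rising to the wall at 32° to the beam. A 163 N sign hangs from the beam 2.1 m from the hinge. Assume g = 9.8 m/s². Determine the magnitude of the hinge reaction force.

|H| ≈ 366 N

Take torques about the hinge: T sin 32° · 1.9 = 8.50×9.8×1.1 + 163×2.1 = 433.93 N·m.
So T = 433.93 / (0.5299 × 1.9) = 430.98 N.
ΣF_x = 0: H_x = T cos 32° = 365.49 N.
ΣF_y = 0: H_y = (8.50×9.8 + 163) − T sin 32° = 246.3 − 228.38 = 17.916 N.
|H| = √(H_x² + H_y²) = √((365.49)² + (17.916)²) = 365.93 N.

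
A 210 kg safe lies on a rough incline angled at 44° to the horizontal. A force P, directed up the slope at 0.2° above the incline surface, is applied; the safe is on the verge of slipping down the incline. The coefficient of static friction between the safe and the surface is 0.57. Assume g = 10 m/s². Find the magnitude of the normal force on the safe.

On the verge of sliding down the incline, friction equals μN and acts up the slope.
Perpendicular: N + P sin 0.2° = W cos 44° = 1511 N.
Along incline: P cos 0.2° + μN = W sin 44° with W sin 44° = 1459 N.
Solving the pair for P and N: P = 598.9 N, N = 1509 N (and f = μN = 859.9 N).

N ≈ 1510 N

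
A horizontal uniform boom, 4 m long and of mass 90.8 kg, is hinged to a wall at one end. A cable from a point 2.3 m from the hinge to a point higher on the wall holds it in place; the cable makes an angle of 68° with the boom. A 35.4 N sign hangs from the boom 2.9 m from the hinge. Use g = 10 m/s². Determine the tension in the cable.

T ≈ 900 N

Take torques about the hinge: T sin 68° · 2.3 = 90.8×10×2 + 35.4×2.9 = 1918.7 N·m.
So T = 1918.7 / (0.9272 × 2.3) = 899.71 N.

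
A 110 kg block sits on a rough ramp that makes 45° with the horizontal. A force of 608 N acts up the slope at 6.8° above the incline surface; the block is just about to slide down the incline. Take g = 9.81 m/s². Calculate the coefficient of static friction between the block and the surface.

On the verge of sliding down the incline, friction is at its maximum μN and acts up the slope.
Perpendicular to incline: N = W cos 45° − P sin 6.8° = 763 − 71.99 = 691 N.
Along incline: P cos 6.8° + μN = W sin 45° → μ = (W sin 45° − P cos 6.8°) / N = 0.2305.

μ ≈ 0.231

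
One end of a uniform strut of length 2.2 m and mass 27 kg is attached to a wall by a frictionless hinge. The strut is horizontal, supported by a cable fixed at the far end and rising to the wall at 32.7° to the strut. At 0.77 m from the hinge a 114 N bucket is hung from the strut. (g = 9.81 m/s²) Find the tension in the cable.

T ≈ 319 N

Take torques about the hinge: T sin 32.7° · 2.2 = 27×9.81×1.1 + 114×0.77 = 379.14 N·m.
So T = 379.14 / (0.5402 × 2.2) = 319 N.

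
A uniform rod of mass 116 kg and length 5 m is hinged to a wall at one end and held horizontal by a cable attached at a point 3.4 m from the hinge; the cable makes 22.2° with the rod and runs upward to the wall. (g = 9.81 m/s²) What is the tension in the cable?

T ≈ 2210 N

Take torques about the hinge: T sin 22.2° · 3.4 = 116×9.81×2.5 = 2844.9 N·m.
So T = 2844.9 / (0.3778 × 3.4) = 2214.5 N.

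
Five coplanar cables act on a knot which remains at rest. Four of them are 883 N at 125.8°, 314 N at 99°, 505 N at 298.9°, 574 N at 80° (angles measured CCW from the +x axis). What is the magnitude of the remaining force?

Sum the known components: ΣF_x = -221.9 N, ΣF_y = 1149 N.
For equilibrium the remaining force must supply (−ΣF_x, −ΣF_y) = (221.9, -1149) N.
Magnitude = √((221.9)² + (-1149)²) = 1171 N; direction = atan2(-1149, 221.9) = 280.9°.

F ≈ 1170 N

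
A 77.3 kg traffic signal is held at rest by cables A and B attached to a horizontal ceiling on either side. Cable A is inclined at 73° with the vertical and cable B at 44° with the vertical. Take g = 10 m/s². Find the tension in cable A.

T_A ≈ 603 N

Angles from the horizontal: cable A is 90° − 73° = 17°, cable B is 90° − 44° = 46°.
Weight W = 77.3 × 10 = 773 N acts straight down.
Horizontal: T_A cos 17° = T_B cos 46°  →  T_B = 1.377 T_A.
Vertical: T_A sin 17° + T_B sin 46° = 773.
Substituting the horizontal relation into the vertical equation gives 1.283 T_A = 773, so T_A = 602.7 N.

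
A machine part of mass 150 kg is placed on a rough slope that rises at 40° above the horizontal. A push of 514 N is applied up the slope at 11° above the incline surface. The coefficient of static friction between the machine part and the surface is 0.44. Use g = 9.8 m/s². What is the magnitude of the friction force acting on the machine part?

f ≈ 440 N

Axes along / perpendicular to the incline. W sin 40° = 944.9 N down-slope; W cos 40° = 1126 N into the surface.
Perpendicular: N = W cos 40° − P sin 11° = 1126 − 98.08 = 1028 N.
Along incline: P cos 11° + f = W sin 40° (friction acts up-slope) → f = 944.9 − 504.6 = 440.3 N.
|f| = 440.3 N ≤ μN = 452.3 N, so the machine part is indeed static.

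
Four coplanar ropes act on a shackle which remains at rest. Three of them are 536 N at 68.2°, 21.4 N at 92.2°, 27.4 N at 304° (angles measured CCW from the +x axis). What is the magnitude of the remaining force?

F ≈ 540 N

Sum the known components: ΣF_x = 213.6 N, ΣF_y = 496.3 N.
For equilibrium the remaining force must supply (−ΣF_x, −ΣF_y) = (-213.6, -496.3) N.
Magnitude = √((-213.6)² + (-496.3)²) = 540.3 N; direction = atan2(-496.3, -213.6) = 246.7°.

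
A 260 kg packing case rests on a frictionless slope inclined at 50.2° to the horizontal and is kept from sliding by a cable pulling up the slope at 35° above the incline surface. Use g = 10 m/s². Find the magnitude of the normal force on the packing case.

N ≈ 266 N

Take axes along and perpendicular to the incline. Weight components: W sin 50.2° = 1998 N down-slope, W cos 50.2° = 1664 N into the surface.
Along incline: T cos 35° = W sin 50.2° → T = 2439 N.
Perpendicular: N = W cos 50.2° − T sin 35° = 265.6 N.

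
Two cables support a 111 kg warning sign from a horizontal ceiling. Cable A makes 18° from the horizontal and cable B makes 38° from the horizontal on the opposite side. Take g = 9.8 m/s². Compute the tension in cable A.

Weight W = 111 × 9.8 = 1088 N acts straight down.
Horizontal: T_A cos 18° = T_B cos 38°  →  T_B = 1.207 T_A.
Vertical: T_A sin 18° + T_B sin 38° = 1088.
Substituting the horizontal relation into the vertical equation gives 1.052 T_A = 1088, so T_A = 1034 N.

T_A ≈ 1030 N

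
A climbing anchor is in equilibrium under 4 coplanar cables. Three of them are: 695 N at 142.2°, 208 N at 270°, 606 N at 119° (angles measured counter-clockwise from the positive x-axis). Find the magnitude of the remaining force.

F ≈ 1130 N

Sum the known components: ΣF_x = -843 N, ΣF_y = 748 N.
For equilibrium the remaining force must supply (−ΣF_x, −ΣF_y) = (843, -748) N.
Magnitude = √((843)² + (-748)²) = 1127 N; direction = atan2(-748, 843) = 318.4°.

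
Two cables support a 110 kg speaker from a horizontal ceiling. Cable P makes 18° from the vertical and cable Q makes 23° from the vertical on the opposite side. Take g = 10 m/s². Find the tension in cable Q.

Angles from the horizontal: cable P is 90° − 18° = 72°, cable Q is 90° − 23° = 67°.
Weight W = 110 × 10 = 1100 N acts straight down.
Horizontal: T_P cos 72° = T_Q cos 67°  →  T_P = 1.264 T_Q.
Vertical: T_P sin 72° + T_Q sin 67° = 1100.
Substituting the horizontal relation into the vertical equation gives 2.123 T_Q = 1100, so T_Q = 518.1 N.

T_Q ≈ 518 N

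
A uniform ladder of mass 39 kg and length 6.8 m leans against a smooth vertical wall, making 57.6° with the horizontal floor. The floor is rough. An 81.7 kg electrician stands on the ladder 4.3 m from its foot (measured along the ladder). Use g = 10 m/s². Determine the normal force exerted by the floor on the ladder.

N_floor ≈ 1210 N

ΣF_y = 0: N_floor = 39×10 + 81.7×10 = 1207 N.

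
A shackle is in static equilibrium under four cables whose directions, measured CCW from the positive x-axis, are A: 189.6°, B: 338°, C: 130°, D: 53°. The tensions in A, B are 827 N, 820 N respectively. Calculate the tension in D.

T_D ≈ 337 N

Resolve: ΣF_x = 827 cos 189.6° + 820 cos 338° + T_C cos 130° + T_D cos 53° = 0.
        ΣF_y = 827 sin 189.6° + 820 sin 338° + T_C sin 130° + T_D sin 53° = 0.
The known terms sum to (-55.13, -445.1) N, so -0.6428 T_C + 0.6018 T_D = 55.13 and 0.7660 T_C + 0.7986 T_D = 445.1.
Solving simultaneously: T_C = 229.7 N, T_D = 337 N.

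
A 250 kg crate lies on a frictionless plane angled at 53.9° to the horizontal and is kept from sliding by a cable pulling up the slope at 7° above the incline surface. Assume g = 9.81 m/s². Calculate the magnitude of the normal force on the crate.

Take axes along and perpendicular to the incline. Weight components: W sin 53.9° = 1982 N down-slope, W cos 53.9° = 1445 N into the surface.
Along incline: T cos 7° = W sin 53.9° → T = 1996 N.
Perpendicular: N = W cos 53.9° − T sin 7° = 1202 N.

N ≈ 1200 N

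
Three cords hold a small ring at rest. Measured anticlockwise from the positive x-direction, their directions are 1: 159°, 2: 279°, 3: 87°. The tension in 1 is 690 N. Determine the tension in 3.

T_3 ≈ 2870 N

Resolve: ΣF_x = 690 cos 159° + T_2 cos 279° + T_3 cos 87° = 0.
        ΣF_y = 690 sin 159° + T_2 sin 279° + T_3 sin 87° = 0.
The known terms sum to (-644.2, 247.3) N, so 0.1564 T_2 + 0.0523 T_3 = 644.2 and -0.9877 T_2 + 0.9986 T_3 = -247.3.
Solving simultaneously: T_2 = 3156 N, T_3 = 2874 N.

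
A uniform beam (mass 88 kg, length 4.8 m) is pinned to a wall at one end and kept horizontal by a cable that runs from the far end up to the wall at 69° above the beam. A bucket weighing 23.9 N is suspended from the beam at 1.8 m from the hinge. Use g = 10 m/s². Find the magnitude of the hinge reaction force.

Take torques about the hinge: T sin 69° · 4.8 = 88×10×2.4 + 23.9×1.8 = 2155 N·m.
So T = 2155 / (0.9336 × 4.8) = 480.9 N.
ΣF_x = 0: H_x = T cos 69° = 172.34 N.
ΣF_y = 0: H_y = (88×10 + 23.9) − T sin 69° = 903.9 − 448.96 = 454.94 N.
|H| = √(H_x² + H_y²) = √((172.34)² + (454.94)²) = 486.49 N.

|H| ≈ 486 N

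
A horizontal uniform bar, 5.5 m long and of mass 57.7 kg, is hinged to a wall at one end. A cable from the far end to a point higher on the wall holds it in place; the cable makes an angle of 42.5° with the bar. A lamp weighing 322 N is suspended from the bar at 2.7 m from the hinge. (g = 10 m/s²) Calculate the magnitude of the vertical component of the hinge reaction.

|H_y| ≈ 452 N

Take torques about the hinge: T sin 42.5° · 5.5 = 57.7×10×2.75 + 322×2.7 = 2456.2 N·m.
So T = 2456.2 / (0.6756 × 5.5) = 661.01 N.
ΣF_y = 0: H_y = (57.7×10 + 322) − T sin 42.5° = 899 − 446.57 = 452.43 N.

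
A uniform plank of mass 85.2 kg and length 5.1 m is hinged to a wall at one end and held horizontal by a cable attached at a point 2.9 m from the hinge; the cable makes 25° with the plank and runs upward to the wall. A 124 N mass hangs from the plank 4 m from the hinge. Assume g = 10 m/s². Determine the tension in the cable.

Take torques about the hinge: T sin 25° · 2.9 = 85.2×10×2.55 + 124×4 = 2668.6 N·m.
So T = 2668.6 / (0.4226 × 2.9) = 2177.4 N.

T ≈ 2180 N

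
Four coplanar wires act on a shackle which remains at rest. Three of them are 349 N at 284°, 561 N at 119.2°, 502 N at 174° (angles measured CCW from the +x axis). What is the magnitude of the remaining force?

Sum the known components: ΣF_x = -688.5 N, ΣF_y = 203.5 N.
For equilibrium the remaining force must supply (−ΣF_x, −ΣF_y) = (688.5, -203.5) N.
Magnitude = √((688.5)² + (-203.5)²) = 718 N; direction = atan2(-203.5, 688.5) = 343.5°.

F ≈ 718 N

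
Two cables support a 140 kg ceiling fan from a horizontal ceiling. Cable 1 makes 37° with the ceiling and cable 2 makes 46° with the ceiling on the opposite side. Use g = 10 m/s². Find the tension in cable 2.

Weight W = 140 × 10 = 1400 N acts straight down.
Horizontal: T_1 cos 37° = T_2 cos 46°  →  T_1 = 0.8698 T_2.
Vertical: T_1 sin 37° + T_2 sin 46° = 1400.
Substituting the horizontal relation into the vertical equation gives 1.243 T_2 = 1400, so T_2 = 1126 N.

T_2 ≈ 1130 N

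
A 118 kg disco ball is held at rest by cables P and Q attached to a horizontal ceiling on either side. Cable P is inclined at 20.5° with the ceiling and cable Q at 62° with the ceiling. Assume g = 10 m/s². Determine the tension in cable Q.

Weight W = 118 × 10 = 1180 N acts straight down.
Horizontal: T_P cos 20.5° = T_Q cos 62°  →  T_P = 0.5012 T_Q.
Vertical: T_P sin 20.5° + T_Q sin 62° = 1180.
Substituting the horizontal relation into the vertical equation gives 1.058 T_Q = 1180, so T_Q = 1115 N.

T_Q ≈ 1110 N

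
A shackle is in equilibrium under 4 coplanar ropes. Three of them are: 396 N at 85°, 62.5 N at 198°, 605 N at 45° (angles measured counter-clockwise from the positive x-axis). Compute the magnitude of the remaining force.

Sum the known components: ΣF_x = 402.9 N, ΣF_y = 803 N.
For equilibrium the remaining force must supply (−ΣF_x, −ΣF_y) = (-402.9, -803) N.
Magnitude = √((-402.9)² + (-803)²) = 898.4 N; direction = atan2(-803, -402.9) = 243.4°.

F ≈ 898 N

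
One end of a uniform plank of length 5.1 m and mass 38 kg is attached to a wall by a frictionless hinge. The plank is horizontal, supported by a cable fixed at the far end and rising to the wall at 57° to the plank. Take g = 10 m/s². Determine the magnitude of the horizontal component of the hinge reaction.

H_x ≈ 123 N

Take torques about the hinge: T sin 57° · 5.1 = 38×10×2.55 = 969 N·m.
So T = 969 / (0.8387 × 5.1) = 226.55 N.
ΣF_x = 0: H_x = T cos 57° = 123.39 N.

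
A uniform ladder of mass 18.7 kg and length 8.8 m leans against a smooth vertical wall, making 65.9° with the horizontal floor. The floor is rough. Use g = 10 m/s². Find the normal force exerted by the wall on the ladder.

Torques about the foot: N_wall · 8.8 sin 65.9° = 18.7×10×4.4 cos 65.9° → N_wall = 41.825 N.

N_wall ≈ 41.8 N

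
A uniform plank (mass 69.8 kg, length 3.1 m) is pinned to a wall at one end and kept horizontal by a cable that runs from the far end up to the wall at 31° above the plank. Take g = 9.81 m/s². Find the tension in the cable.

Take torques about the hinge: T sin 31° · 3.1 = 69.8×9.81×1.55 = 1061.3 N·m.
So T = 1061.3 / (0.5150 × 3.1) = 664.75 N.

T ≈ 665 N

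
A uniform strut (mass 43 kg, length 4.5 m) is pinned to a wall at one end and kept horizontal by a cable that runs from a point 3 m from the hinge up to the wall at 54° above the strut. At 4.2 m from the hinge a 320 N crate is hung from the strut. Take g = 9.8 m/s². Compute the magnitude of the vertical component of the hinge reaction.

|H_y| ≈ 22.6 N

Take torques about the hinge: T sin 54° · 3 = 43×9.8×2.25 + 320×4.2 = 2292.2 N·m.
So T = 2292.2 / (0.8090 × 3) = 944.42 N.
ΣF_y = 0: H_y = (43×9.8 + 320) − T sin 54° = 741.4 − 764.05 = -22.65 N.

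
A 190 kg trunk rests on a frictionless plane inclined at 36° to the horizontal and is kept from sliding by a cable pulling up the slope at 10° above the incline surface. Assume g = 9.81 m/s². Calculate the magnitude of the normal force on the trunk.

Take axes along and perpendicular to the incline. Weight components: W sin 36° = 1096 N down-slope, W cos 36° = 1508 N into the surface.
Along incline: T cos 10° = W sin 36° → T = 1112 N.
Perpendicular: N = W cos 36° − T sin 10° = 1315 N.

N ≈ 1310 N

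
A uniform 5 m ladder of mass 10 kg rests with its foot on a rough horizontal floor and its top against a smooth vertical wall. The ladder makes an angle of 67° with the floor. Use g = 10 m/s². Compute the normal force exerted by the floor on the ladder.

N_floor ≈ 100 N

ΣF_y = 0: N_floor = 10×10 = 100 N.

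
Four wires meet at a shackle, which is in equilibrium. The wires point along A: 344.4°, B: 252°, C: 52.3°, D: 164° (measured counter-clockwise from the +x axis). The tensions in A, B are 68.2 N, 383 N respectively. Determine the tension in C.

Resolve: ΣF_x = 68.2 cos 344.4° + 383 cos 252° + T_C cos 52.3° + T_D cos 164° = 0.
        ΣF_y = 68.2 sin 344.4° + 383 sin 252° + T_C sin 52.3° + T_D sin 164° = 0.
The known terms sum to (-52.67, -382.6) N, so 0.6115 T_C − 0.9613 T_D = 52.67 and 0.7912 T_C + 0.2756 T_D = 382.6.
Solving simultaneously: T_C = 411.4 N, T_D = 207 N.

T_C ≈ 411 N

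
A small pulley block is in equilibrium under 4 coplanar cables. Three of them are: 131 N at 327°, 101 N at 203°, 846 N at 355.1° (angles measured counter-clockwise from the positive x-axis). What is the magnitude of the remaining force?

F ≈ 879 N

Sum the known components: ΣF_x = 859.8 N, ΣF_y = -183.1 N.
For equilibrium the remaining force must supply (−ΣF_x, −ΣF_y) = (-859.8, 183.1) N.
Magnitude = √((-859.8)² + (183.1)²) = 879.1 N; direction = atan2(183.1, -859.8) = 168.0°.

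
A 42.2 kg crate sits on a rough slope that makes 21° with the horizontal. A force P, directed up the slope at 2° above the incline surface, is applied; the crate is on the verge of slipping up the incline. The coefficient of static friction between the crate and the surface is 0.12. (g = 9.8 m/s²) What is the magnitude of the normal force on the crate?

N ≈ 379 N

On the verge of sliding up the incline, friction equals μN and acts down the slope.
Perpendicular: N + P sin 2° = W cos 21° = 386.1 N.
Along incline: P cos 2° = W sin 21° + μN  with W sin 21° = 148.2 N.
Solving the pair for P and N: P = 193.8 N, N = 379.3 N (and f = μN = 45.52 N).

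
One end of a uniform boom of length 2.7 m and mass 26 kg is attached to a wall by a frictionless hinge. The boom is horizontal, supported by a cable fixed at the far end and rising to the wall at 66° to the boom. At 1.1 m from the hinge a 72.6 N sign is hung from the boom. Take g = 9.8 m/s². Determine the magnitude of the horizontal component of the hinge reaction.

H_x ≈ 69.9 N

Take torques about the hinge: T sin 66° · 2.7 = 26×9.8×1.35 + 72.6×1.1 = 423.84 N·m.
So T = 423.84 / (0.9135 × 2.7) = 171.83 N.
ΣF_x = 0: H_x = T cos 66° = 69.891 N.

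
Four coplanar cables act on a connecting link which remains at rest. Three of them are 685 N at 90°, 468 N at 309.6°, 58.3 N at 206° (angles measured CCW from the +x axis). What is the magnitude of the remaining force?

F ≈ 387 N

Sum the known components: ΣF_x = 245.9 N, ΣF_y = 298.8 N.
For equilibrium the remaining force must supply (−ΣF_x, −ΣF_y) = (-245.9, -298.8) N.
Magnitude = √((-245.9)² + (-298.8)²) = 387 N; direction = atan2(-298.8, -245.9) = 230.5°.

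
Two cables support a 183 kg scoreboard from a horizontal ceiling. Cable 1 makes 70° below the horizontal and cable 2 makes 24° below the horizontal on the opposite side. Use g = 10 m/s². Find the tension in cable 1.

T_1 ≈ 1680 N

Weight W = 183 × 10 = 1830 N acts straight down.
Horizontal: T_1 cos 70° = T_2 cos 24°  →  T_2 = 0.3744 T_1.
Vertical: T_1 sin 70° + T_2 sin 24° = 1830.
Substituting the horizontal relation into the vertical equation gives 1.092 T_1 = 1830, so T_1 = 1676 N.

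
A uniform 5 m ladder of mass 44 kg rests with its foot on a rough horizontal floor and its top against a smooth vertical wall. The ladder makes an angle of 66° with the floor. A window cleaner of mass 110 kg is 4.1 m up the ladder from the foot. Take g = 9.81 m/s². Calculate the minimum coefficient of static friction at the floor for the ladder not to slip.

ΣF_y = 0: N_floor = 44×9.81 + 110×9.81 = 1510.7 N.
Torques about the foot: N_wall · 5 sin 66° = 44×9.81×2.5 cos 66° + 110×9.81×4.1 cos 66° → N_wall = 490.06 N.
ΣF_x = 0: f_floor = N_wall = 490.06 N.
μ_min = f_floor / N_floor = 490.06 / 1510.7 = 0.3244.

μ_min ≈ 0.324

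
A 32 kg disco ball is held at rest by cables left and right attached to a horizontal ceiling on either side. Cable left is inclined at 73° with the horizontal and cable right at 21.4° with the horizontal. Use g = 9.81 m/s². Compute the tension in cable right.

Weight W = 32 × 9.81 = 313.9 N acts straight down.
Horizontal: T_left cos 73° = T_right cos 21.4°  →  T_left = 3.184 T_right.
Vertical: T_left sin 73° + T_right sin 21.4° = 313.9.
Substituting the horizontal relation into the vertical equation gives 3.41 T_right = 313.9, so T_right = 92.05 N.

T_right ≈ 92.1 N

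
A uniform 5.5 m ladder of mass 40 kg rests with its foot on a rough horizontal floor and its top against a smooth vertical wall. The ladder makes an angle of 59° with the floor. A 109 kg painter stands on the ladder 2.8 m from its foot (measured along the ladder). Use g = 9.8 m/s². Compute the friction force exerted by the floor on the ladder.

Torques about the foot: N_wall · 5.5 sin 59° = 40×9.8×2.75 cos 59° + 109×9.8×2.8 cos 59° → N_wall = 444.52 N.
ΣF_x = 0: f_floor = N_wall = 444.52 N.

f ≈ 445 N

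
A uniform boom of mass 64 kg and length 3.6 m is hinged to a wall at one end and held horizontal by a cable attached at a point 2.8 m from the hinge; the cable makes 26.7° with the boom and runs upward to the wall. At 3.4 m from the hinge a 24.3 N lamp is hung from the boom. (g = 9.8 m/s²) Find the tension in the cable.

Take torques about the hinge: T sin 26.7° · 2.8 = 64×9.8×1.8 + 24.3×3.4 = 1211.6 N·m.
So T = 1211.6 / (0.4493 × 2.8) = 963.03 N.

T ≈ 963 N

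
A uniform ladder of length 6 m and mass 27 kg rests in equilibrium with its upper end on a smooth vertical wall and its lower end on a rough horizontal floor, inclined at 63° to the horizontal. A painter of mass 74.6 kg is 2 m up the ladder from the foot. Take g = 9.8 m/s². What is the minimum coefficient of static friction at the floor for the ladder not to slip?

ΣF_y = 0: N_floor = 27×9.8 + 74.6×9.8 = 995.68 N.
Torques about the foot: N_wall · 6 sin 63° = 27×9.8×3 cos 63° + 74.6×9.8×2 cos 63° → N_wall = 191.58 N.
ΣF_x = 0: f_floor = N_wall = 191.58 N.
μ_min = f_floor / N_floor = 191.58 / 995.68 = 0.1924.

μ_min ≈ 0.192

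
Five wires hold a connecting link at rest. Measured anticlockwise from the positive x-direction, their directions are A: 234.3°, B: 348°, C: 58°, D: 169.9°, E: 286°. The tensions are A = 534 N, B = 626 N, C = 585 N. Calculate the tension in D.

Resolve: ΣF_x = 534 cos 234.3° + 626 cos 348° + 585 cos 58° + T_D cos 169.9° + T_E cos 286° = 0.
        ΣF_y = 534 sin 234.3° + 626 sin 348° + 585 sin 58° + T_D sin 169.9° + T_E sin 286° = 0.
The known terms sum to (610.7, -67.7) N, so -0.9845 T_D + 0.2756 T_E = -610.7 and 0.1754 T_D − 0.9613 T_E = 67.7.
Solving simultaneously: T_D = 632.9 N, T_E = 45.04 N.

T_D ≈ 633 N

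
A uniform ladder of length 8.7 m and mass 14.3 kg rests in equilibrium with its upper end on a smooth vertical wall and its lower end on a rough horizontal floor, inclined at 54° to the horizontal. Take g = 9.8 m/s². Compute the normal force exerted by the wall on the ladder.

Torques about the foot: N_wall · 8.7 sin 54° = 14.3×9.8×4.35 cos 54° → N_wall = 50.909 N.

N_wall ≈ 50.9 N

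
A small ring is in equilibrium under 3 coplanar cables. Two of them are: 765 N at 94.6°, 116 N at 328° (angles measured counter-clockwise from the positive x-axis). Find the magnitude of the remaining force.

Sum the known components: ΣF_x = 37.02 N, ΣF_y = 701.1 N.
For equilibrium the remaining force must supply (−ΣF_x, −ΣF_y) = (-37.02, -701.1) N.
Magnitude = √((-37.02)² + (-701.1)²) = 702 N; direction = atan2(-701.1, -37.02) = 267.0°.

F ≈ 702 N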